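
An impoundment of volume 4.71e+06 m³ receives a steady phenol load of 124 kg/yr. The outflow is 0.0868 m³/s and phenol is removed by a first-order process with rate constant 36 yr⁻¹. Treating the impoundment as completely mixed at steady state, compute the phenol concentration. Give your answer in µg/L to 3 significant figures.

0.720 µg/L

Outflow Q = 0.0868 m³/s × 3.156e+07 s/yr = 2.739e+06 m³/yr.
Steady-state CSTR mass balance: W = Q·C + k·V·C, so C = W/(Q + kV).
Q + kV = 2.739e+06 + 36·4.71e+06 = 1.723e+08 m³/yr.
C = 124/1.723e+08 = 7.197e-07 kg/m³ = 0.0007197 mg/L = 0.7197 µg/L.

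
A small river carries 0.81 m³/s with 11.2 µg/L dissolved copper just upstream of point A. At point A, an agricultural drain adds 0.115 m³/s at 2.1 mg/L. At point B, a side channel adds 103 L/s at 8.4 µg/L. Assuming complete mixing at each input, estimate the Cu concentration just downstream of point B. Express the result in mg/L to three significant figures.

0.245 mg/L

11.2 µg/L = 0.0112 mg/L.
After input A: C = (0.81·0.0112 + 0.115·2.1) / 0.925 = 0.2709 mg/L.
103 L/s = 0.103 m³/s.
8.4 µg/L = 0.0084 mg/L.
After input B: C = (0.925·0.2709 + 0.103·0.0084) / 1.028 = 0.2446 mg/L.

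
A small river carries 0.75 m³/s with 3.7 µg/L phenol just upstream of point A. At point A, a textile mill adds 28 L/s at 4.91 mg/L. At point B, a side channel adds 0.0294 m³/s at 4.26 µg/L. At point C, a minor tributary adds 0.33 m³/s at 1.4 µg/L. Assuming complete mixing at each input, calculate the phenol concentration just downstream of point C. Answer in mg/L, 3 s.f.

3.7 µg/L = 0.0037 mg/L.
28 L/s = 0.028 m³/s.
After input A: C = (0.75·0.0037 + 0.028·4.91) / 0.778 = 0.1803 mg/L.
4.26 µg/L = 0.00426 mg/L.
After input B: C = (0.778·0.1803 + 0.0294·0.00426) / 0.8074 = 0.1739 mg/L.
1.4 µg/L = 0.0014 mg/L.
After input C: C = (0.8074·0.1739 + 0.33·0.0014) / 1.137 = 0.1238 mg/L.

0.124 mg/L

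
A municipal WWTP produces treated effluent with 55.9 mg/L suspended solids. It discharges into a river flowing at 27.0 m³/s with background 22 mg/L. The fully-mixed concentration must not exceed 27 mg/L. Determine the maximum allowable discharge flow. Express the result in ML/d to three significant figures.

404 ML/d

Mass balance at complete mixing: C_std·(Q_w + Q_r) = Q_w·C_e + Q_r·C_b.
Rearranging, Q_w = Q_r·(C_std − C_b)/(C_e − C_std) = 27.0·(27 − 22) / (55.9 − 27) = 4.671 m³/s.
= 403.6 ML/d.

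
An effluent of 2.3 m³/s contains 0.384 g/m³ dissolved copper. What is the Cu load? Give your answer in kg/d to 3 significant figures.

Mass flux = Q·C = 2.3 m³/s × 0.384 g/m³ = 0.8832 g/s.
= 0.8832 g/s × 86.4 = 76.31 kg/d.

76.3 kg/d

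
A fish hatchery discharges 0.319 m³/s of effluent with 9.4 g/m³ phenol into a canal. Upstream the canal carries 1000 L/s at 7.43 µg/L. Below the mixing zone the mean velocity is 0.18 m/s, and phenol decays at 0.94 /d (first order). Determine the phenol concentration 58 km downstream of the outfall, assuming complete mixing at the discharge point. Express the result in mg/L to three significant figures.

0.0684 mg/L

1000 L/s = 1 m³/s.
7.43 µg/L = 0.00743 mg/L.
After complete mixing, C₀ = (0.319·9.4 + 1·0.00743) / 1.319 = 2.279 mg/L.
Travel time t = 5.8e+04 m / 0.18 m/s = 3.222e+05 s = 3.729 d.
C = 2.279·exp(−0.94·3.729) = 2.279·0.03003 = 0.06843 mg/L.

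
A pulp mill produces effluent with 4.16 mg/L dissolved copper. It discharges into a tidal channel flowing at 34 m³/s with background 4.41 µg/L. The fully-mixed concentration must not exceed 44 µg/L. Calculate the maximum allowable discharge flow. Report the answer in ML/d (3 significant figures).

4.41 µg/L = 0.00441 mg/L.
44 µg/L = 0.044 mg/L.
Mass balance at complete mixing: C_std·(Q_w + Q_r) = Q_w·C_e + Q_r·C_b.
Rearranging, Q_w = Q_r·(C_std − C_b)/(C_e − C_std) = 34·(0.044 − 0.00441) / (4.16 − 0.044) = 0.327 m³/s.
= 28.26 ML/d.

28.3 ML/d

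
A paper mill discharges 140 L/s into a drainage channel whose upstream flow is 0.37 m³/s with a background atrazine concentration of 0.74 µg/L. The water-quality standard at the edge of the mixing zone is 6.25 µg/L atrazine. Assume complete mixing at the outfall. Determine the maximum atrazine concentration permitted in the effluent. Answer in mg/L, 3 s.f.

0.0208 mg/L

140 L/s = 0.14 m³/s.
0.74 µg/L = 0.00074 mg/L.
6.25 µg/L = 0.00625 mg/L.
Mass balance: 0.00625·0.51 = 0.14·Cₑ + 0.37·0.00074.
Cₑ = (0.003188 − 0.0002738) / 0.14 = 0.02081 mg/L.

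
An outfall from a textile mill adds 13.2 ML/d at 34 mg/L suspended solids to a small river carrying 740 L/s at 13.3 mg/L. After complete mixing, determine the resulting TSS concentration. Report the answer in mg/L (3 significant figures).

16.8 mg/L

13.2 ML/d = 0.1528 m³/s.
740 L/s = 0.74 m³/s.
Flow-weighted mixing gives C = (0.1528·34 + 0.74·13.3) / (0.1528 + 0.74) = 15.04/0.8928 = 16.84 mg/L.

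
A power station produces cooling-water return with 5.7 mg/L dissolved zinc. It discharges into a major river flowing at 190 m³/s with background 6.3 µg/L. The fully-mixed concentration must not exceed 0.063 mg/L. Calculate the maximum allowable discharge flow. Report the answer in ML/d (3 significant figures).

6.3 µg/L = 0.0063 mg/L.
Mass balance at complete mixing: C_std·(Q_w + Q_r) = Q_w·C_e + Q_r·C_b.
Rearranging, Q_w = Q_r·(C_std − C_b)/(C_e − C_std) = 190·(0.063 − 0.0063) / (5.7 − 0.063) = 1.911 m³/s.
= 165.1 ML/d.

165 ML/d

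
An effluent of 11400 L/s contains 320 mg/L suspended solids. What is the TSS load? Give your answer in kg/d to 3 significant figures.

315000 kg/d

11400 L/s = 11.4 m³/s.
Mass flux = Q·C = 11.4 m³/s × 320 g/m³ = 3648 g/s.
= 3648 g/s × 86.4 = 3.152e+05 kg/d.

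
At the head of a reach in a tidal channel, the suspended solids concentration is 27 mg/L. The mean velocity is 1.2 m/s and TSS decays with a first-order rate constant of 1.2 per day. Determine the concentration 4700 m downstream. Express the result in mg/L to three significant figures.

Travel time t = 4700 m / 1.2 m/s = 4700/1.2 = 3917 s = 0.04533 d.
First-order decay: C = 27·exp(−1.2·0.04533) = 27·0.9471 = 25.57 mg/L.

25.6 mg/L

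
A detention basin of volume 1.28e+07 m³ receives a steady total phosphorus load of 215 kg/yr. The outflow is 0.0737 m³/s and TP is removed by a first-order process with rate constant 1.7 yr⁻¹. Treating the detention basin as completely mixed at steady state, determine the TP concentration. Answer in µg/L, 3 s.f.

Outflow Q = 0.0737 m³/s × 3.156e+07 s/yr = 2.326e+06 m³/yr.
Steady-state CSTR mass balance: W = Q·C + k·V·C, so C = W/(Q + kV).
Q + kV = 2.326e+06 + 1.7·1.28e+07 = 2.409e+07 m³/yr.
C = 215/2.409e+07 = 8.926e-06 kg/m³ = 0.008926 mg/L = 8.926 µg/L.

8.93 µg/L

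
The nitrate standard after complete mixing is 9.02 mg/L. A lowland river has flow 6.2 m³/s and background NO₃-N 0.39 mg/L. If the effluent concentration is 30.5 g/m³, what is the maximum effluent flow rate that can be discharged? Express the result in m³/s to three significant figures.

2.49 m³/s

Mass balance at complete mixing: C_std·(Q_w + Q_r) = Q_w·C_e + Q_r·C_b.
Rearranging, Q_w = Q_r·(C_std − C_b)/(C_e − C_std) = 6.2·(9.02 − 0.39) / (30.5 − 9.02) = 2.491 m³/s.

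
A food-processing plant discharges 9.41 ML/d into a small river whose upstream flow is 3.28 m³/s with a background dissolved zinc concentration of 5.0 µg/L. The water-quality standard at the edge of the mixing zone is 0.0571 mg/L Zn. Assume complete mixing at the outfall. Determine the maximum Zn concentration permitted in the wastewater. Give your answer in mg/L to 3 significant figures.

1.63 mg/L

9.41 ML/d = 0.1089 m³/s.
5.0 µg/L = 0.005 mg/L.
Mass balance: 0.0571·3.389 = 0.1089·Cₑ + 3.28·0.005.
Cₑ = (0.1935 − 0.0164) / 0.1089 = 1.626 mg/L.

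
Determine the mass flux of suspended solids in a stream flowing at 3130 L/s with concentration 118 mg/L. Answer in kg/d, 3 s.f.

31900 kg/d

3130 L/s = 3.13 m³/s.
Mass flux = Q·C = 3.13 m³/s × 118 g/m³ = 369.3 g/s.
= 369.3 g/s × 86.4 = 3.191e+04 kg/d.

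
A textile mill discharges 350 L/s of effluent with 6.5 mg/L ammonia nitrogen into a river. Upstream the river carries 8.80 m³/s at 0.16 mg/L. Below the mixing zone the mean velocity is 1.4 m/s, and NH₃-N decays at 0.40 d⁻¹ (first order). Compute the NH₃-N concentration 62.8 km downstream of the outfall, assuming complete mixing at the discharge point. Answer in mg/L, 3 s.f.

350 L/s = 0.35 m³/s.
After complete mixing, C₀ = (0.35·6.5 + 8.8·0.16) / 9.15 = 0.4025 mg/L.
Travel time t = 6.28e+04 m / 1.4 m/s = 4.486e+04 s = 0.5192 d.
C = 0.4025·exp(−0.40·0.5192) = 0.4025·0.8125 = 0.327 mg/L.

0.327 mg/L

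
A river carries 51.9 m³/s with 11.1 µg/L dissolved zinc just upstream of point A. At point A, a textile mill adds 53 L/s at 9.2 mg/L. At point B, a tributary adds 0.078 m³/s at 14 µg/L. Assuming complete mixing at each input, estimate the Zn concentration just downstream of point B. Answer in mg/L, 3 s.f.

0.0205 mg/L

11.1 µg/L = 0.0111 mg/L.
53 L/s = 0.053 m³/s.
After input A: C = (51.9·0.0111 + 0.053·9.2) / 51.95 = 0.02047 mg/L.
14 µg/L = 0.014 mg/L.
After input B: C = (51.95·0.02047 + 0.078·0.014) / 52.03 = 0.02046 mg/L.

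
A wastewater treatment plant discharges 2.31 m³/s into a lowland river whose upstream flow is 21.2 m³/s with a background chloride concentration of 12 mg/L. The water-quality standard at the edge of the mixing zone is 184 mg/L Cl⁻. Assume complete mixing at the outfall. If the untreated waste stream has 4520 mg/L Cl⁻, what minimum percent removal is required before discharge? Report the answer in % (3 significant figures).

Mass balance: 184·23.51 = 2.31·Cₑ + 21.2·12.
Cₑ = (4326 − 254.4) / 2.31 = 1763 mg/L.
Required removal = 1 − 1763/4520 = 61.01 %.

61.0 %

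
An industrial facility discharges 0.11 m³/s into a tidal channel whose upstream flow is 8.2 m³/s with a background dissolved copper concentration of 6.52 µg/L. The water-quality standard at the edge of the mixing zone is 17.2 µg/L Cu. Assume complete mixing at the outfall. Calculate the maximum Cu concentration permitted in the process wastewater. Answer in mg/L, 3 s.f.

6.52 µg/L = 0.00652 mg/L.
17.2 µg/L = 0.0172 mg/L.
Mass balance: 0.0172·8.31 = 0.11·Cₑ + 8.2·0.00652.
Cₑ = (0.1429 − 0.05346) / 0.11 = 0.8133 mg/L.

0.813 mg/L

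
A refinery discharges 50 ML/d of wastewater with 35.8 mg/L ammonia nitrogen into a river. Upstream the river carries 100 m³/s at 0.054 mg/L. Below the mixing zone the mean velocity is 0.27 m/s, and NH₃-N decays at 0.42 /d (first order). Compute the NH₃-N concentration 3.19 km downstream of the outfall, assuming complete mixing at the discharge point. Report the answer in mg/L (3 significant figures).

0.245 mg/L

50 ML/d = 0.5787 m³/s.
After complete mixing, C₀ = (0.5787·35.8 + 100·0.054) / 100.6 = 0.2597 mg/L.
Travel time t = 3190 m / 0.27 m/s = 1.181e+04 s = 0.1367 d.
C = 0.2597·exp(−0.42·0.1367) = 0.2597·0.9442 = 0.2452 mg/L.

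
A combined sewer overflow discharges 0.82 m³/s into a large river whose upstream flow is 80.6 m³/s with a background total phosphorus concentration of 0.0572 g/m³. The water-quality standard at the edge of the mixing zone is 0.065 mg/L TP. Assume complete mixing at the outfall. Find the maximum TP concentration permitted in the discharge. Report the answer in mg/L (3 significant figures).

0.832 mg/L

Mass balance: 0.065·81.42 = 0.82·Cₑ + 80.6·0.0572.
Cₑ = (5.292 − 4.61) / 0.82 = 0.8317 mg/L.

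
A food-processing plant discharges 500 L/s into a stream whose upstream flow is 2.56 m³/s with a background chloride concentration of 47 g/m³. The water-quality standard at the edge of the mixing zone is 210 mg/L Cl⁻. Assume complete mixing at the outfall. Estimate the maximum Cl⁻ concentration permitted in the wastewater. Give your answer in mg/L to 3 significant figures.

1040 mg/L

500 L/s = 0.5 m³/s.
Mass balance: 210·3.06 = 0.5·Cₑ + 2.56·47.
Cₑ = (642.6 − 120.3) / 0.5 = 1045 mg/L.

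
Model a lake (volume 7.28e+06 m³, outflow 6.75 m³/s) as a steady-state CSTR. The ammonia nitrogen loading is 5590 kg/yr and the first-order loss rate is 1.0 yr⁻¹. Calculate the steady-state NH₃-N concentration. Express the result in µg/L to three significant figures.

25.4 µg/L

Outflow Q = 6.75 m³/s × 3.156e+07 s/yr = 2.13e+08 m³/yr.
Steady-state CSTR mass balance: W = Q·C + k·V·C, so C = W/(Q + kV).
Q + kV = 2.13e+08 + 1.0·7.28e+06 = 2.203e+08 m³/yr.
C = 5590/2.203e+08 = 2.538e-05 kg/m³ = 0.02538 mg/L = 25.38 µg/L.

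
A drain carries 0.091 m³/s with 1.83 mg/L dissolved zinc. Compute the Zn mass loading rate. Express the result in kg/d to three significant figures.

14.4 kg/d

Mass flux = Q·C = 0.091 m³/s × 1.83 g/m³ = 0.1665 g/s.
= 0.1665 g/s × 86.4 = 14.39 kg/d.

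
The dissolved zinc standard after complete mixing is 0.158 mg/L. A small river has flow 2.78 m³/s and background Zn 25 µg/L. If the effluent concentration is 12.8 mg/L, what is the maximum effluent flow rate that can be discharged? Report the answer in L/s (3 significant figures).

29.2 L/s

25 µg/L = 0.025 mg/L.
Mass balance at complete mixing: C_std·(Q_w + Q_r) = Q_w·C_e + Q_r·C_b.
Rearranging, Q_w = Q_r·(C_std − C_b)/(C_e − C_std) = 2.78·(0.158 − 0.025) / (12.8 − 0.158) = 0.02925 m³/s.
= 29.25 L/s.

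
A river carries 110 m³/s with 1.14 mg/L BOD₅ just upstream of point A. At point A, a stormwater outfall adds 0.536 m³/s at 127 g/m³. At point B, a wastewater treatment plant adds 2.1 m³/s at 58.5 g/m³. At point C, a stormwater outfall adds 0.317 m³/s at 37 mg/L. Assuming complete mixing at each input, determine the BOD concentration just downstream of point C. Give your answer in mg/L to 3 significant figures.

After input A: C = (110·1.14 + 0.536·127) / 110.5 = 1.75 mg/L.
After input B: C = (110.5·1.75 + 2.1·58.5) / 112.6 = 2.808 mg/L.
After input C: C = (112.6·2.808 + 0.317·37) / 113 = 2.904 mg/L.

2.90 mg/L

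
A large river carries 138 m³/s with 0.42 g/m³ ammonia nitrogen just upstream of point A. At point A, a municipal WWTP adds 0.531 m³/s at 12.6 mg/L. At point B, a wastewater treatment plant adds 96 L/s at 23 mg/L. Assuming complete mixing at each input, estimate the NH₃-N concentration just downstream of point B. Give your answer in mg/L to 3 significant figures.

0.482 mg/L

After input A: C = (138·0.42 + 0.531·12.6) / 138.5 = 0.4667 mg/L.
96 L/s = 0.096 m³/s.
After input B: C = (138.5·0.4667 + 0.096·23) / 138.6 = 0.4823 mg/L.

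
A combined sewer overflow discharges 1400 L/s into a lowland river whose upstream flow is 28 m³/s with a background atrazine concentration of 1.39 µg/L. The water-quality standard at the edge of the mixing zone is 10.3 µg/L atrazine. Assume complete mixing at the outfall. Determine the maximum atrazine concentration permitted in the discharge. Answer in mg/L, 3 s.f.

0.188 mg/L

1400 L/s = 1.4 m³/s.
1.39 µg/L = 0.00139 mg/L.
10.3 µg/L = 0.0103 mg/L.
Mass balance: 0.0103·29.4 = 1.4·Cₑ + 28·0.00139.
Cₑ = (0.3028 − 0.03892) / 1.4 = 0.1885 mg/L.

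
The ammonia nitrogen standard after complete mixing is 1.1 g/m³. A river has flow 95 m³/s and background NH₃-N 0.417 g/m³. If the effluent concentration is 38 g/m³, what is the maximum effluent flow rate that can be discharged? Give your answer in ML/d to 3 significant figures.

Mass balance at complete mixing: C_std·(Q_w + Q_r) = Q_w·C_e + Q_r·C_b.
Rearranging, Q_w = Q_r·(C_std − C_b)/(C_e − C_std) = 95·(1.1 − 0.417) / (38 − 1.1) = 1.758 m³/s.
= 151.9 ML/d.

152 ML/d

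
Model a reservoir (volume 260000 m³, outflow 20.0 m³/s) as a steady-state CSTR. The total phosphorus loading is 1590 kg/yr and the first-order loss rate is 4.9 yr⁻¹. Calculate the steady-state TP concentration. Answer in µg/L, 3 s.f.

Outflow Q = 20.0 m³/s × 3.156e+07 s/yr = 6.312e+08 m³/yr.
Steady-state CSTR mass balance: W = Q·C + k·V·C, so C = W/(Q + kV).
Q + kV = 6.312e+08 + 4.9·260000 = 6.324e+08 m³/yr.
C = 1590/6.324e+08 = 2.514e-06 kg/m³ = 0.002514 mg/L = 2.514 µg/L.

2.51 µg/L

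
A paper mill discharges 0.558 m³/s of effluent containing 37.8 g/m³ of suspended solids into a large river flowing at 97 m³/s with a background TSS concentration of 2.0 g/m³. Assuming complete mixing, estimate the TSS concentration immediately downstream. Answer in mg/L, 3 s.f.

Flow-weighted mixing gives C = (0.558·37.8 + 97·2) / (0.558 + 97) = 215.1/97.56 = 2.205 mg/L.

2.20 mg/L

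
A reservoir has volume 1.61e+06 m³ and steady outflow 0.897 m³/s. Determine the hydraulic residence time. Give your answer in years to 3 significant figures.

Q = 0.897 m³/s × 3.156e+07 s/yr = 2.831e+07 m³/yr.
Hydraulic residence time τ = V/Q = 1.61e+06/2.831e+07 = 0.05688 yr.

0.0569 yr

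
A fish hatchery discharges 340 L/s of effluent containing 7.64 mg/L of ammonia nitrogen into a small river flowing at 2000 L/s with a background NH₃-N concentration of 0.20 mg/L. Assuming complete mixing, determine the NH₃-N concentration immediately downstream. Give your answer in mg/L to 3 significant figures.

1.28 mg/L

340 L/s = 0.34 m³/s.
2000 L/s = 2 m³/s.
By mass balance at complete mixing, C = (0.34·7.64 + 2·0.2) / (0.34 + 2) = 2.998/2.34 = 1.281 mg/L.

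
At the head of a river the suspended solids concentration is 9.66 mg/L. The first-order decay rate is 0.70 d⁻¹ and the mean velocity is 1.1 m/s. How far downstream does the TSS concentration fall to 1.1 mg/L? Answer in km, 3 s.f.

295 km

From C = C₀·e^(−kt), t = ln(C₀/C)/k = ln(9.66/1.1)/0.70 = 2.173/0.70 = 3.104 d.
Distance = v·t = 1.1 m/s × 2.682e+05 s = 2.95e+05 m = 295 km.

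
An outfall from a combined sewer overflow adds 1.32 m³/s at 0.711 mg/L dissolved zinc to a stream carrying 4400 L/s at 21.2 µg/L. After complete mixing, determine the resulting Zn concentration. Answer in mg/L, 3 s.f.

0.180 mg/L

4400 L/s = 4.4 m³/s.
21.2 µg/L = 0.0212 mg/L.
By mass balance at complete mixing, C = (1.32·0.711 + 4.4·0.0212) / (1.32 + 4.4) = 1.032/5.72 = 0.1804 mg/L.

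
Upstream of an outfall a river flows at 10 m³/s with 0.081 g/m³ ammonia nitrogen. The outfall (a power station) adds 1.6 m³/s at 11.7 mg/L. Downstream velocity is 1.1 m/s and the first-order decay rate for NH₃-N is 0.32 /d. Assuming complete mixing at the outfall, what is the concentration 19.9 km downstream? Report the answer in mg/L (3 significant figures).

After complete mixing, C₀ = (1.6·11.7 + 10·0.081) / 11.6 = 1.684 mg/L.
Travel time t = 1.99e+04 m / 1.1 m/s = 1.809e+04 s = 0.2094 d.
C = 1.684·exp(−0.32·0.2094) = 1.684·0.9352 = 1.575 mg/L.

1.57 mg/L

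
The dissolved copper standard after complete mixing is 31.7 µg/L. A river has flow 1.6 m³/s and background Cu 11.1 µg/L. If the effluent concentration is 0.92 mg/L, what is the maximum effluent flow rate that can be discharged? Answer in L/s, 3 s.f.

37.1 L/s

11.1 µg/L = 0.0111 mg/L.
31.7 µg/L = 0.0317 mg/L.
Mass balance at complete mixing: C_std·(Q_w + Q_r) = Q_w·C_e + Q_r·C_b.
Rearranging, Q_w = Q_r·(C_std − C_b)/(C_e − C_std) = 1.6·(0.0317 − 0.0111) / (0.92 − 0.0317) = 0.0371 m³/s.
= 37.1 L/s.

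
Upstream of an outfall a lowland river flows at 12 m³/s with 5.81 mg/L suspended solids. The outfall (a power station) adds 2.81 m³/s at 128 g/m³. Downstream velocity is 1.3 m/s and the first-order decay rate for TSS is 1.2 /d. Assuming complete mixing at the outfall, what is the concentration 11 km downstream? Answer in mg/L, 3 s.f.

25.8 mg/L

After complete mixing, C₀ = (2.81·128 + 12·5.81) / 14.81 = 28.99 mg/L.
Travel time t = 1.1e+04 m / 1.3 m/s = 8462 s = 0.09793 d.
C = 28.99·exp(−1.2·0.09793) = 28.99·0.8891 = 25.78 mg/L.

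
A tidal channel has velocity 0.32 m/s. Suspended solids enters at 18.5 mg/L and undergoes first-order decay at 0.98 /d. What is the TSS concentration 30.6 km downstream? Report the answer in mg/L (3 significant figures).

Travel time t = 30.6 km / 0.32 m/s = 3.06e+04/0.32 = 9.562e+04 s = 1.107 d.
First-order decay: C = 18.5·exp(−0.98·1.107) = 18.5·0.338 = 6.253 mg/L.

6.25 mg/L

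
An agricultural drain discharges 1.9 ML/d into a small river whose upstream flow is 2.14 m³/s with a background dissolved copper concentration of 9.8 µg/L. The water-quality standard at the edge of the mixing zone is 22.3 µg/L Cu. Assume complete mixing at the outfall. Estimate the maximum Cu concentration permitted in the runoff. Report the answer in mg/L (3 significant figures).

1.9 ML/d = 0.02199 m³/s.
9.8 µg/L = 0.0098 mg/L.
22.3 µg/L = 0.0223 mg/L.
Mass balance: 0.0223·2.162 = 0.02199·Cₑ + 2.14·0.0098.
Cₑ = (0.04821 − 0.02097) / 0.02199 = 1.239 mg/L.

1.24 mg/L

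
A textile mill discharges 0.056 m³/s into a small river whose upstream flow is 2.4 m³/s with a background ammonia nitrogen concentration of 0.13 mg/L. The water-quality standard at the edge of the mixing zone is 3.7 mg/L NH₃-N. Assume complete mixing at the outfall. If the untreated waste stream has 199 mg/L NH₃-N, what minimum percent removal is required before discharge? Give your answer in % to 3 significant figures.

21.3 %

Mass balance: 3.7·2.456 = 0.056·Cₑ + 2.4·0.13.
Cₑ = (9.087 − 0.312) / 0.056 = 156.7 mg/L.
Required removal = 1 − 156.7/199 = 21.26 %.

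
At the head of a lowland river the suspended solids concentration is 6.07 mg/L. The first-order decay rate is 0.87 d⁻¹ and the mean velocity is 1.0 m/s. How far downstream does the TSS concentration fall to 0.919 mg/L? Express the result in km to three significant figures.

From C = C₀·e^(−kt), t = ln(C₀/C)/k = ln(6.07/0.919)/0.87 = 1.888/0.87 = 2.17 d.
Distance = v·t = 1.0 m/s × 1.875e+05 s = 1.875e+05 m = 187.5 km.

187 km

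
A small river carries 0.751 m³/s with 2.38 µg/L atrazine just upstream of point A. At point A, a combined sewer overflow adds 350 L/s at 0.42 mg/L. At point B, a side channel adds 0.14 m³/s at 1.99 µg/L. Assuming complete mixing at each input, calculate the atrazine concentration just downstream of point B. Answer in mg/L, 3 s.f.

0.120 mg/L

2.38 µg/L = 0.00238 mg/L.
350 L/s = 0.35 m³/s.
After input A: C = (0.751·0.00238 + 0.35·0.42) / 1.101 = 0.1351 mg/L.
1.99 µg/L = 0.00199 mg/L.
After input B: C = (1.101·0.1351 + 0.14·0.00199) / 1.241 = 0.1201 mg/L.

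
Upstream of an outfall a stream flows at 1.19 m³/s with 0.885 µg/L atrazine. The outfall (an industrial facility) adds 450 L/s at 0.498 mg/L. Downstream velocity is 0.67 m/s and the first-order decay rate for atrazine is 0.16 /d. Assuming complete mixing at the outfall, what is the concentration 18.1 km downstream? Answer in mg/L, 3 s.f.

450 L/s = 0.45 m³/s.
0.885 µg/L = 0.000885 mg/L.
After complete mixing, C₀ = (0.45·0.498 + 1.19·0.000885) / 1.64 = 0.1373 mg/L.
Travel time t = 1.81e+04 m / 0.67 m/s = 2.701e+04 s = 0.3127 d.
C = 0.1373·exp(−0.16·0.3127) = 0.1373·0.9512 = 0.1306 mg/L.

0.131 mg/L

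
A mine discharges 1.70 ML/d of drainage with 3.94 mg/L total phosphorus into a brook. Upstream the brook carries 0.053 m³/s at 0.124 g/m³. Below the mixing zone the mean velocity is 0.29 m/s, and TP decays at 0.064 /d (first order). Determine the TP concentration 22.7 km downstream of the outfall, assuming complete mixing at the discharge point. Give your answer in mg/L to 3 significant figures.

1.09 mg/L

1.70 ML/d = 0.01968 m³/s.
After complete mixing, C₀ = (0.01968·3.94 + 0.053·0.124) / 0.07268 = 1.157 mg/L.
Travel time t = 2.27e+04 m / 0.29 m/s = 7.828e+04 s = 0.906 d.
C = 1.157·exp(−0.064·0.906) = 1.157·0.9437 = 1.092 mg/L.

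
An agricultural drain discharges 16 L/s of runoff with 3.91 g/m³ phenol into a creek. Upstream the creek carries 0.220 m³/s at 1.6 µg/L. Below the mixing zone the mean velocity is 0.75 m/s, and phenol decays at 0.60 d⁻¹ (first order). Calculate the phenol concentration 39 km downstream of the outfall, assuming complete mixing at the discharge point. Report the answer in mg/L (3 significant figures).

0.186 mg/L

16 L/s = 0.016 m³/s.
1.6 µg/L = 0.0016 mg/L.
After complete mixing, C₀ = (0.016·3.91 + 0.22·0.0016) / 0.236 = 0.2666 mg/L.
Travel time t = 3.9e+04 m / 0.75 m/s = 5.2e+04 s = 0.6019 d.
C = 0.2666·exp(−0.60·0.6019) = 0.2666·0.6969 = 0.1858 mg/L.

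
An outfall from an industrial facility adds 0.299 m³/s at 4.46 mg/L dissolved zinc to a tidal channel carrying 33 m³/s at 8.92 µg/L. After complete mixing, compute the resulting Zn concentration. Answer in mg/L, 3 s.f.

8.92 µg/L = 0.00892 mg/L.
Flow-weighted mixing gives C = (0.299·4.46 + 33·0.00892) / (0.299 + 33) = 1.628/33.3 = 0.04889 mg/L.

0.0489 mg/L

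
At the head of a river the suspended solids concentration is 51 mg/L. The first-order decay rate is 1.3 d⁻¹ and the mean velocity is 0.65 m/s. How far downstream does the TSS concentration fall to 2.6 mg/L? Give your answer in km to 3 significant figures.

From C = C₀·e^(−kt), t = ln(C₀/C)/k = ln(51/2.6)/1.3 = 2.976/1.3 = 2.289 d.
Distance = v·t = 0.65 m/s × 1.978e+05 s = 1.286e+05 m = 128.6 km.

129 km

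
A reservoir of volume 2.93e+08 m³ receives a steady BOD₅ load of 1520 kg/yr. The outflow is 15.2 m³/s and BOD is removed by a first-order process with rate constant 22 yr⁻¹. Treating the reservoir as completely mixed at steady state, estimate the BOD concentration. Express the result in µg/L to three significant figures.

Outflow Q = 15.2 m³/s × 3.156e+07 s/yr = 4.797e+08 m³/yr.
Steady-state CSTR mass balance: W = Q·C + k·V·C, so C = W/(Q + kV).
Q + kV = 4.797e+08 + 22·2.93e+08 = 6.926e+09 m³/yr.
C = 1520/6.926e+09 = 2.195e-07 kg/m³ = 0.0002195 mg/L = 0.2195 µg/L.

0.219 µg/L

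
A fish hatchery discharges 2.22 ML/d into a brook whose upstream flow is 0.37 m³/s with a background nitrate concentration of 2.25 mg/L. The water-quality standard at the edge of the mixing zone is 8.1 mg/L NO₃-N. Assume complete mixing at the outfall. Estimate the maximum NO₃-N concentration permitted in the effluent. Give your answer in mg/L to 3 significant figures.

92.3 mg/L

2.22 ML/d = 0.02569 m³/s.
Mass balance: 8.1·0.3957 = 0.02569·Cₑ + 0.37·2.25.
Cₑ = (3.205 − 0.8325) / 0.02569 = 92.34 mg/L.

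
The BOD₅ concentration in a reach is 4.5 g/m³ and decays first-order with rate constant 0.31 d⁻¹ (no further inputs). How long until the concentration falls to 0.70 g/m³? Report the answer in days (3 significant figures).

t = ln(C₀/C)/k = ln(4.5/0.70)/0.31 = 1.861/0.31 = 6.002 d.

6.00 d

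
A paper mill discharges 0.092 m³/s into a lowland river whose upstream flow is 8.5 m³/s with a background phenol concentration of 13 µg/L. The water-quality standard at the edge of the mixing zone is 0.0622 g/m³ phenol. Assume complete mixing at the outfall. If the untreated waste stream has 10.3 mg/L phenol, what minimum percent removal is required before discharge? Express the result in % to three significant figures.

13 µg/L = 0.013 mg/L.
Mass balance: 0.0622·8.592 = 0.092·Cₑ + 8.5·0.013.
Cₑ = (0.5344 − 0.1105) / 0.092 = 4.608 mg/L.
Required removal = 1 − 4.608/10.3 = 55.26 %.

55.3 %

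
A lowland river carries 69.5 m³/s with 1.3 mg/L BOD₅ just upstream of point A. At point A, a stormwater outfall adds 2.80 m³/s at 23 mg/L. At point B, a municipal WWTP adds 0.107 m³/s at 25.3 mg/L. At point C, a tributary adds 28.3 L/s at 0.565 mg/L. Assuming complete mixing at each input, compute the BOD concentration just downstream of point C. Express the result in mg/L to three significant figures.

2.17 mg/L

After input A: C = (69.5·1.3 + 2.8·23) / 72.3 = 2.14 mg/L.
After input B: C = (72.3·2.14 + 0.107·25.3) / 72.41 = 2.175 mg/L.
28.3 L/s = 0.0283 m³/s.
After input C: C = (72.41·2.175 + 0.0283·0.565) / 72.44 = 2.174 mg/L.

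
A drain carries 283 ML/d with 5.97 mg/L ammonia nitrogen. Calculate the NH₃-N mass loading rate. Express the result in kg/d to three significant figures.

1690 kg/d

283 ML/d = 3.275 m³/s.
Mass flux = Q·C = 3.275 m³/s × 5.97 g/m³ = 19.55 g/s.
= 19.55 g/s × 86.4 = 1690 kg/d.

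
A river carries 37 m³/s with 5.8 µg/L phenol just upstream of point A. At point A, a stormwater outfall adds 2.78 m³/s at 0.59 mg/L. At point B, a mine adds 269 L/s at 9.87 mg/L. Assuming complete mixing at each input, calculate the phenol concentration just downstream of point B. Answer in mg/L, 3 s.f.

0.113 mg/L

5.8 µg/L = 0.0058 mg/L.
After input A: C = (37·0.0058 + 2.78·0.59) / 39.78 = 0.04663 mg/L.
269 L/s = 0.269 m³/s.
After input B: C = (39.78·0.04663 + 0.269·9.87) / 40.05 = 0.1126 mg/L.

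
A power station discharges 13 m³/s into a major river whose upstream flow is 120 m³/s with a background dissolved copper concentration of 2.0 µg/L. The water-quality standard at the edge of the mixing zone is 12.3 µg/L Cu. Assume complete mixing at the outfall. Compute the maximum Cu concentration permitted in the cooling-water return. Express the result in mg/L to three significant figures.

0.107 mg/L

2.0 µg/L = 0.002 mg/L.
12.3 µg/L = 0.0123 mg/L.
Mass balance: 0.0123·133 = 13·Cₑ + 120·0.002.
Cₑ = (1.636 − 0.24) / 13 = 0.1074 mg/L.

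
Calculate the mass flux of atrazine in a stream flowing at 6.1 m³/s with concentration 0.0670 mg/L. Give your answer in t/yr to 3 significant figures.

12.9 t/yr

Mass flux = Q·C = 6.1 m³/s × 0.067 g/m³ = 0.4087 g/s.
= 0.4087 g/s × 31.56 = 12.9 t/yr.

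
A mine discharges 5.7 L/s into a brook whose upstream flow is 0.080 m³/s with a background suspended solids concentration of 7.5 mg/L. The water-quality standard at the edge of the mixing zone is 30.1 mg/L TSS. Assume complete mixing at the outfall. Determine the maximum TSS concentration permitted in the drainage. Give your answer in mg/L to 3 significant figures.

5.7 L/s = 0.0057 m³/s.
Mass balance: 30.1·0.0857 = 0.0057·Cₑ + 0.08·7.5.
Cₑ = (2.58 − 0.6) / 0.0057 = 347.3 mg/L.

347 mg/L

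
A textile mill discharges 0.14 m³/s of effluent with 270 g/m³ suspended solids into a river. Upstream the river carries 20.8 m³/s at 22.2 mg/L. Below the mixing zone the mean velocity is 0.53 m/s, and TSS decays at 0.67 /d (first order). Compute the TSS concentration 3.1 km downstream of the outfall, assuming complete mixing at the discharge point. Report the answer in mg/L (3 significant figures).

22.8 mg/L

After complete mixing, C₀ = (0.14·270 + 20.8·22.2) / 20.94 = 23.86 mg/L.
Travel time t = 3100 m / 0.53 m/s = 5849 s = 0.0677 d.
C = 23.86·exp(−0.67·0.0677) = 23.86·0.9557 = 22.8 mg/L.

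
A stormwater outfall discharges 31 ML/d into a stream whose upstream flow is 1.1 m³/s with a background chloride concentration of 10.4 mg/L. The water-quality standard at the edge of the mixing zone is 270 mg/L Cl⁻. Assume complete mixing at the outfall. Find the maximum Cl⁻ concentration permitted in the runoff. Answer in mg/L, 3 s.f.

1070 mg/L

31 ML/d = 0.3588 m³/s.
Mass balance: 270·1.459 = 0.3588·Cₑ + 1.1·10.4.
Cₑ = (393.9 − 11.44) / 0.3588 = 1066 mg/L.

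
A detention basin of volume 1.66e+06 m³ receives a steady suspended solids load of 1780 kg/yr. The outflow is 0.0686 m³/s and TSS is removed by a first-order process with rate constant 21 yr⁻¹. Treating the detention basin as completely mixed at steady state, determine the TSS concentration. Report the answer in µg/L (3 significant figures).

48.1 µg/L

Outflow Q = 0.0686 m³/s × 3.156e+07 s/yr = 2.165e+06 m³/yr.
Steady-state CSTR mass balance: W = Q·C + k·V·C, so C = W/(Q + kV).
Q + kV = 2.165e+06 + 21·1.66e+06 = 3.702e+07 m³/yr.
C = 1780/3.702e+07 = 4.808e-05 kg/m³ = 0.04808 mg/L = 48.08 µg/L.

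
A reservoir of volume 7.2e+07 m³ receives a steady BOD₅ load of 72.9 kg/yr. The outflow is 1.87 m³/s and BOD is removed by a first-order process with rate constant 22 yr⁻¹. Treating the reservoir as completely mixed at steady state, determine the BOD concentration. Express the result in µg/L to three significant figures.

0.0444 µg/L

Outflow Q = 1.87 m³/s × 3.156e+07 s/yr = 5.901e+07 m³/yr.
Steady-state CSTR mass balance: W = Q·C + k·V·C, so C = W/(Q + kV).
Q + kV = 5.901e+07 + 22·7.2e+07 = 1.643e+09 m³/yr.
C = 72.9/1.643e+09 = 4.437e-08 kg/m³ = 4.437e-05 mg/L = 0.04437 µg/L.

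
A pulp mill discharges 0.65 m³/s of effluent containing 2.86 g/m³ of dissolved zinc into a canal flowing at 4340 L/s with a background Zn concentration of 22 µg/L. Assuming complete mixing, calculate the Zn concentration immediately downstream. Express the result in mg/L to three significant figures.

0.392 mg/L

4340 L/s = 4.34 m³/s.
22 µg/L = 0.022 mg/L.
By mass balance at complete mixing, C = (0.65·2.86 + 4.34·0.022) / (0.65 + 4.34) = 1.954/4.99 = 0.3917 mg/L.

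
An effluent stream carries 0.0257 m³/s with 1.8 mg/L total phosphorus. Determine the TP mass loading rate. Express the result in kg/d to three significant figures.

4.00 kg/d

Mass flux = Q·C = 0.0257 m³/s × 1.8 g/m³ = 0.04626 g/s.
= 0.04626 g/s × 86.4 = 3.997 kg/d.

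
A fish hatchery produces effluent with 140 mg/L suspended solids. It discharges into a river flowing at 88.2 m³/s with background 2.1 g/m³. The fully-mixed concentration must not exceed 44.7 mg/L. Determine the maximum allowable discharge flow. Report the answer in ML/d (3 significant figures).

Mass balance at complete mixing: C_std·(Q_w + Q_r) = Q_w·C_e + Q_r·C_b.
Rearranging, Q_w = Q_r·(C_std − C_b)/(C_e − C_std) = 88.2·(44.7 − 2.1) / (140 − 44.7) = 39.43 m³/s.
= 3406 ML/d.

3410 ML/d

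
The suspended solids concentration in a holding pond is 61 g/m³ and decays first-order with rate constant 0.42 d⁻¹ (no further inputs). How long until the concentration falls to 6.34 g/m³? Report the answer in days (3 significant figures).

5.39 d

t = ln(C₀/C)/k = ln(61/6.34)/0.42 = 2.264/0.42 = 5.39 d.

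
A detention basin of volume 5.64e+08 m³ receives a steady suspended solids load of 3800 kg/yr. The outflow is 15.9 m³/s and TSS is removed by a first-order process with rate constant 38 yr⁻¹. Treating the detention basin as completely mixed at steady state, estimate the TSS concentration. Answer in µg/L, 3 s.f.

0.173 µg/L

Outflow Q = 15.9 m³/s × 3.156e+07 s/yr = 5.018e+08 m³/yr.
Steady-state CSTR mass balance: W = Q·C + k·V·C, so C = W/(Q + kV).
Q + kV = 5.018e+08 + 38·5.64e+08 = 2.193e+10 m³/yr.
C = 3800/2.193e+10 = 1.732e-07 kg/m³ = 0.0001732 mg/L = 0.1732 µg/L.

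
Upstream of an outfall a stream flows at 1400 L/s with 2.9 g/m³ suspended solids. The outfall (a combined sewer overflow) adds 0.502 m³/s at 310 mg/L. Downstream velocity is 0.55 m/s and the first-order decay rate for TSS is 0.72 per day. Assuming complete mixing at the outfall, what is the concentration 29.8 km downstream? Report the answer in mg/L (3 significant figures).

1400 L/s = 1.4 m³/s.
After complete mixing, C₀ = (0.502·310 + 1.4·2.9) / 1.902 = 83.95 mg/L.
Travel time t = 2.98e+04 m / 0.55 m/s = 5.418e+04 s = 0.6271 d.
C = 83.95·exp(−0.72·0.6271) = 83.95·0.6367 = 53.45 mg/L.

53.5 mg/L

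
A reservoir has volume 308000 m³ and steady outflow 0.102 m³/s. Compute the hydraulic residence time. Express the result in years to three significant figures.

0.0957 yr

Q = 0.102 m³/s × 3.156e+07 s/yr = 3.219e+06 m³/yr.
Hydraulic residence time τ = V/Q = 308000/3.219e+06 = 0.09569 yr.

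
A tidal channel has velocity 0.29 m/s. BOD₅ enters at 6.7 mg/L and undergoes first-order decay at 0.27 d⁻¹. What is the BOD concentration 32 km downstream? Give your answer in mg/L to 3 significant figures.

Travel time t = 32 km / 0.29 m/s = 3.2e+04/0.29 = 1.103e+05 s = 1.277 d.
First-order decay: C = 6.7·exp(−0.27·1.277) = 6.7·0.7083 = 4.746 mg/L.

4.75 mg/L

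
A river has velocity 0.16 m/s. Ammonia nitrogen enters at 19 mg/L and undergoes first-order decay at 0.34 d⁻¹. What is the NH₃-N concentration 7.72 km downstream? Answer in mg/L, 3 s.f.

15.7 mg/L

Travel time t = 7.72 km / 0.16 m/s = 7720/0.16 = 4.825e+04 s = 0.5584 d.
First-order decay: C = 19·exp(−0.34·0.5584) = 19·0.8271 = 15.71 mg/L.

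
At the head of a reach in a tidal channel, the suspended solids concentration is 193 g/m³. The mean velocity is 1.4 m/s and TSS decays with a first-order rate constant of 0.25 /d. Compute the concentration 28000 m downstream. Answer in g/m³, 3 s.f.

Travel time t = 28000 m / 1.4 m/s = 2.8e+04/1.4 = 2e+04 s = 0.2315 d.
First-order decay: C = 193·exp(−0.25·0.2315) = 193·0.9438 = 182.1 g/m³.

182 g/m³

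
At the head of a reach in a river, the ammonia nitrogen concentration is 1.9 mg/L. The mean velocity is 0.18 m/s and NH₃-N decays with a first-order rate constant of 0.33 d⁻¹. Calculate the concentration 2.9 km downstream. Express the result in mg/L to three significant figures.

1.79 mg/L

Travel time t = 2.9 km / 0.18 m/s = 2900/0.18 = 1.611e+04 s = 0.1865 d.
First-order decay: C = 1.9·exp(−0.33·0.1865) = 1.9·0.9403 = 1.787 mg/L.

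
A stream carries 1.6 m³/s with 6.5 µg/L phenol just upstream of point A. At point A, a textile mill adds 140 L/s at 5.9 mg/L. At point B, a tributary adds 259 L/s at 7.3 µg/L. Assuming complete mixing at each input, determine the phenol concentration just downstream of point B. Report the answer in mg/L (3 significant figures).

0.419 mg/L

6.5 µg/L = 0.0065 mg/L.
140 L/s = 0.14 m³/s.
After input A: C = (1.6·0.0065 + 0.14·5.9) / 1.74 = 0.4807 mg/L.
259 L/s = 0.259 m³/s.
7.3 µg/L = 0.0073 mg/L.
After input B: C = (1.74·0.4807 + 0.259·0.0073) / 1.999 = 0.4194 mg/L.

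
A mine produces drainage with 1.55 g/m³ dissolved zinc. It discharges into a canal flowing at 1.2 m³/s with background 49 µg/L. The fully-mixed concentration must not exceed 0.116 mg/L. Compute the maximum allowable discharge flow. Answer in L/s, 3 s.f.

49 µg/L = 0.049 mg/L.
Mass balance at complete mixing: C_std·(Q_w + Q_r) = Q_w·C_e + Q_r·C_b.
Rearranging, Q_w = Q_r·(C_std − C_b)/(C_e − C_std) = 1.2·(0.116 − 0.049) / (1.55 − 0.116) = 0.05607 m³/s.
= 56.07 L/s.

56.1 L/s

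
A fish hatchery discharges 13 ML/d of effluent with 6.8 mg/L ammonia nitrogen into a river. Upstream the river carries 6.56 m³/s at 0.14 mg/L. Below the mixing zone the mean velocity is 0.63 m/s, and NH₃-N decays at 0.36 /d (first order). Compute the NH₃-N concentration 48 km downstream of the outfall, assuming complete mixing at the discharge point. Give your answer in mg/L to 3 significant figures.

13 ML/d = 0.1505 m³/s.
After complete mixing, C₀ = (0.1505·6.8 + 6.56·0.14) / 6.71 = 0.2893 mg/L.
Travel time t = 4.8e+04 m / 0.63 m/s = 7.619e+04 s = 0.8818 d.
C = 0.2893·exp(−0.36·0.8818) = 0.2893·0.728 = 0.2106 mg/L.

0.211 mg/L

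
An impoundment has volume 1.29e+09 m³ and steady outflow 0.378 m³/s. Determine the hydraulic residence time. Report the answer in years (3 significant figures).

Q = 0.378 m³/s × 3.156e+07 s/yr = 1.193e+07 m³/yr.
Hydraulic residence time τ = V/Q = 1.29e+09/1.193e+07 = 108.1 yr.

108 yr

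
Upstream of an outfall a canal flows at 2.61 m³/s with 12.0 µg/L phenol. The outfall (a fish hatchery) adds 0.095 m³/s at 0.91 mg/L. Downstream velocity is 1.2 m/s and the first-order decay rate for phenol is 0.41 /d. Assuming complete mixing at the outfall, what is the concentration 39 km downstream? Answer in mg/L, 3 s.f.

0.0373 mg/L

12.0 µg/L = 0.012 mg/L.
After complete mixing, C₀ = (0.095·0.91 + 2.61·0.012) / 2.705 = 0.04354 mg/L.
Travel time t = 3.9e+04 m / 1.2 m/s = 3.25e+04 s = 0.3762 d.
C = 0.04354·exp(−0.41·0.3762) = 0.04354·0.8571 = 0.03732 mg/L.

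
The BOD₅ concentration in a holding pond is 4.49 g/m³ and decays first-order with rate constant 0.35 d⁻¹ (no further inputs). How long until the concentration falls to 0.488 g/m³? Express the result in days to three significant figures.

6.34 d

t = ln(C₀/C)/k = ln(4.49/0.488)/0.35 = 2.219/0.35 = 6.341 d.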